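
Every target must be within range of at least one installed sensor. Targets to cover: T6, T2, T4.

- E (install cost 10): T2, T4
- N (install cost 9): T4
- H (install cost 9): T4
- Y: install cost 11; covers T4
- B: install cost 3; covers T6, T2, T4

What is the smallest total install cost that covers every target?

3

B alone covers T6, T2, T4 — every target.
Total install cost: 3.
No cover costs less than 3.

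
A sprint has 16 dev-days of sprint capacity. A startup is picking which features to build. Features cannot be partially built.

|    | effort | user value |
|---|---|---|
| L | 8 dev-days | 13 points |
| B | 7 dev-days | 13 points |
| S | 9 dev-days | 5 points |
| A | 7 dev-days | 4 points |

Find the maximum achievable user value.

26

This is a 0-1 knapsack instance.
Allowing fractional choices, the relaxed optimum would be about 26.6, but features are indivisible.
L + B: effort 8 + 7 = 15 ≤ 16, user value 13 + 13 = 26.
B + S: effort 7 + 9 = 16 ≤ 16, user value 13 + 5 = 18.
Best is L and B with total user value 26.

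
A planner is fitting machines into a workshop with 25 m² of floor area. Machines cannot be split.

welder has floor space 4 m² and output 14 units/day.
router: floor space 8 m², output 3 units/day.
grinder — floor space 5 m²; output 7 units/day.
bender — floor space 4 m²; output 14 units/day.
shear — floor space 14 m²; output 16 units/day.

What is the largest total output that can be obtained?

44

Allowing fractional choices, the relaxed optimum would be about 48.7, but machines are indivisible.
welder + router + grinder + bender: floor space 4 + 8 + 5 + 4 = 21 ≤ 25, output 14 + 3 + 7 + 14 = 38.
welder + grinder + shear: floor space 4 + 5 + 14 = 23 ≤ 25, output 14 + 7 + 16 = 37.
welder + bender + shear: floor space 4 + 4 + 14 = 22 ≤ 25, output 14 + 14 + 16 = 44.
Best is welder, bender, and shear with total output 44.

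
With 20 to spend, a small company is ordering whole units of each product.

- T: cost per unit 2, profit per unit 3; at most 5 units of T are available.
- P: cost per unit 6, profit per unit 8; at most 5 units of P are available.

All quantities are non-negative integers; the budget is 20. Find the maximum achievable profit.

T has the best ratio (3/2); taking only T gives at most 5×3 = 15 (stopped by the supply cap of 5).
Mixing does better — 4×T and 2×P: cost 20 ≤ 20, profit 4·3 + 2·8 = 28.

28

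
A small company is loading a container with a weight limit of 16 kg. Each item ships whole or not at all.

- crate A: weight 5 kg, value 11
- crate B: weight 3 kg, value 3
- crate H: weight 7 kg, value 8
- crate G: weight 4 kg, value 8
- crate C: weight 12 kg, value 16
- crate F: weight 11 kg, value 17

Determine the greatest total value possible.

Take crate A and crate F: weight 5 + 11 = 16 ≤ 16, value 11 + 17 = 28.
No other feasible combination does better.

28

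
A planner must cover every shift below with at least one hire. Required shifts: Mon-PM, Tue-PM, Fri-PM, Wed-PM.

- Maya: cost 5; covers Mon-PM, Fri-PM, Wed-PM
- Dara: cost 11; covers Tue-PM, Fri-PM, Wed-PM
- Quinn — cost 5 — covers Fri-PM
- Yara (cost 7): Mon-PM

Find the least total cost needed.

Choose Maya and Dara: together they cover Mon-PM, Tue-PM, Fri-PM, Wed-PM — every shift.
Total cost: 5 + 11 = 16.
No cover costs less than 16.

16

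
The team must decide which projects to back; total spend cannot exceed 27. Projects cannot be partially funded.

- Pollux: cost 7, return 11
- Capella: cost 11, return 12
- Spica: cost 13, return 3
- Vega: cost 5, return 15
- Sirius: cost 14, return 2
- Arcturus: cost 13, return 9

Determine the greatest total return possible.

This is an integer program with binary decision variables.
Allowing fractional choices, the relaxed optimum would be about 40.8, but projects are indivisible.
Pollux + Capella + Vega: cost 7 + 11 + 5 = 23 ≤ 27, return 11 + 12 + 15 = 38.
Pollux + Vega + Arcturus: cost 7 + 5 + 13 = 25 ≤ 27, return 11 + 15 + 9 = 35.
Best is Pollux, Capella, and Vega with total return 38.

38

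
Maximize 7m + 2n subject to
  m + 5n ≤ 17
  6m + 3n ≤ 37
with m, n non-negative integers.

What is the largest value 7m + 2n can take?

42

(m,n)=(6,0): 1·6+5·0=6≤17, 6·6+3·0=36≤37, objective 42.
(m,n)=(5,1): 1·5+5·1=10≤17, 6·5+3·1=33≤37, objective 37.
(m,n)=(5,0): 1·5+5·0=5≤17, 6·5+3·0=30≤37, objective 35.
The best lattice point is (6,0), giving 42.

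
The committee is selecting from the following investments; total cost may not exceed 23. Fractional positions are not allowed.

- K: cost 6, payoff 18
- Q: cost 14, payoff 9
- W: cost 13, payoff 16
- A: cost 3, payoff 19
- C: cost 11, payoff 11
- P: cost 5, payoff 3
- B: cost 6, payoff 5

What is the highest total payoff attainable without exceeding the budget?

53

This is an integer program with binary decision variables.
Take K, W, and A: cost 6 + 13 + 3 = 22 ≤ 23, payoff 18 + 16 + 19 = 53.
No other feasible combination does better.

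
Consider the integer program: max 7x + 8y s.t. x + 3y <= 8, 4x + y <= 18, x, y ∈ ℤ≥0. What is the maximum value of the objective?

Relaxing integrality, the LP optimum is 39.45 at (x,y) = (4.18, 1.27), which is not an integer point.
(x,y)=(4,1): 1·4+3·1=7≤8, 4·4+1·1=17≤18, objective 36.
(x,y)=(3,1): 1·3+3·1=6≤8, 4·3+1·1=13≤18, objective 29.
(x,y)=(4,0): 1·4+3·0=4≤8, 4·4+1·0=16≤18, objective 28.
(x,y)=(3,0): 1·3+3·0=3≤8, 4·3+1·0=12≤18, objective 21.
Maximum is 36 at (x,y)=(4,1).

36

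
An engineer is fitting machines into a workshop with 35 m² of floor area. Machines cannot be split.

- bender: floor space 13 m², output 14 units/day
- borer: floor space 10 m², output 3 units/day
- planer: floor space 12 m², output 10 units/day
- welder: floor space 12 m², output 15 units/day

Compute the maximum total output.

32

Allowing fractional choices, the relaxed optimum would be about 37.3, but machines are indivisible.
borer + planer + welder: floor space 10 + 12 + 12 = 34 ≤ 35, output 3 + 10 + 15 = 28.
bender + welder: floor space 13 + 12 = 25 ≤ 35, output 14 + 15 = 29.
bender + borer + welder: floor space 13 + 10 + 12 = 35 ≤ 35, output 14 + 3 + 15 = 32.
Best is bender, borer, and welder with total output 32.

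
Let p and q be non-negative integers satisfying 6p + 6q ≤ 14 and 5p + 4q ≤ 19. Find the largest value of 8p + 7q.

16

The continuous relaxation peaks at (2.33, 0) with value 18.67; rounding to a feasible lattice point costs some objective.
(p,q)=(2,0): 6·2+6·0=12≤14, 5·2+4·0=10≤19, objective 16.
(p,q)=(1,1): 6·1+6·1=12≤14, 5·1+4·1=9≤19, objective 15.
(p,q)=(1,0): 6·1+6·0=6≤14, 5·1+4·0=5≤19, objective 8.
No feasible integer point exceeds 16.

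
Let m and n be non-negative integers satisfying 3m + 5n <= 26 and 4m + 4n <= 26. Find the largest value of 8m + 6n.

48

Relaxing integrality, the LP optimum is 52.00 at (m,n) = (6.5, 0), which is not an integer point.
(m,n)=(6,0): 3·6+5·0=18≤26, 4·6+4·0=24≤26, objective 48.
(m,n)=(5,1): 3·5+5·1=20≤26, 4·5+4·1=24≤26, objective 46.
No feasible integer point exceeds 48.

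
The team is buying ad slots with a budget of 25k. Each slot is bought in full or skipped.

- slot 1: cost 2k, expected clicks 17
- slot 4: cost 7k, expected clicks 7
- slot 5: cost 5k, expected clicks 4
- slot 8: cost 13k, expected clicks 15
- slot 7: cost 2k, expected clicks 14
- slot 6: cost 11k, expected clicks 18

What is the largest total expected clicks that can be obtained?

56

slot 1 + slot 5 + slot 7 + slot 6: cost 2 + 5 + 2 + 11 = 20 ≤ 25, expected clicks 17 + 4 + 14 + 18 = 53.
slot 1 + slot 4 + slot 8 + slot 7: cost 2 + 7 + 13 + 2 = 24 ≤ 25, expected clicks 17 + 7 + 15 + 14 = 53.
slot 1 + slot 4 + slot 7 + slot 6: cost 2 + 7 + 2 + 11 = 22 ≤ 25, expected clicks 17 + 7 + 14 + 18 = 56.
Best is slot 1, slot 4, slot 7, and slot 6 with total expected clicks 56.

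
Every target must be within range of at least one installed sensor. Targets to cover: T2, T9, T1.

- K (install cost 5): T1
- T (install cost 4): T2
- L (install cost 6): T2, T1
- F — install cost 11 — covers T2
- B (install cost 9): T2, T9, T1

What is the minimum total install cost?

This is an integer covering problem.
The greedy cost-per-new-target heuristic would pick L and B for 15, but a cheaper cover exists.
B alone covers T2, T9, T1 — every target.
Total install cost: 9.
No cover costs less than 9.

9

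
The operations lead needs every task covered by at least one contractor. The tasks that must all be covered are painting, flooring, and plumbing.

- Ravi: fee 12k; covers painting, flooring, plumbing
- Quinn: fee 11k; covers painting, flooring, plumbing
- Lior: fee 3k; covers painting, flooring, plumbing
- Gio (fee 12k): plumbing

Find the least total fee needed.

Lior alone covers painting, flooring, plumbing — every task.
Total fee: 3.
No cover costs less than 3.

3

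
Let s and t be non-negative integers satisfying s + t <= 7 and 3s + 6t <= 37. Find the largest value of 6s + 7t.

(s,t)=(2,5): 1·2+1·5=7≤7, 3·2+6·5=36≤37, objective 47.
(s,t)=(3,4): 1·3+1·4=7≤7, 3·3+6·4=33≤37, objective 46.
Maximum is 47 at (s,t)=(2,5).

47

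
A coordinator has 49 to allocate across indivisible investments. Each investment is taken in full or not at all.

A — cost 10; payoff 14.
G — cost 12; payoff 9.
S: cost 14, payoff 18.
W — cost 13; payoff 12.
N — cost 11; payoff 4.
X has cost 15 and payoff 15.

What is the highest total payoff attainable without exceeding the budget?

53

Treat it as a binary knapsack problem.
A + S + X: cost 10 + 14 + 15 = 39 ≤ 49, payoff 14 + 18 + 15 = 47.
A + G + S + W: cost 10 + 12 + 14 + 13 = 49 ≤ 49, payoff 14 + 9 + 18 + 12 = 53.
A + S + W + N: cost 10 + 14 + 13 + 11 = 48 ≤ 49, payoff 14 + 18 + 12 + 4 = 48.
Best is A, G, S, and W with total payoff 53.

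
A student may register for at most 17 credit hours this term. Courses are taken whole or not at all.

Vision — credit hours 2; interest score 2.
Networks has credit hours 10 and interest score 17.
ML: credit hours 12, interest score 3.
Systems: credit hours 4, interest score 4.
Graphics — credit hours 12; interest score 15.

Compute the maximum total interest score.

Treat it as a binary knapsack problem.
Allowing fractional choices, the relaxed optimum would be about 25.8, but courses are indivisible.
Vision + Networks + Systems: credit hours 2 + 10 + 4 = 16 ≤ 17, interest score 2 + 17 + 4 = 23.
Networks + Systems: credit hours 10 + 4 = 14 ≤ 17, interest score 17 + 4 = 21.
Best is Vision, Networks, and Systems with total interest score 23.

23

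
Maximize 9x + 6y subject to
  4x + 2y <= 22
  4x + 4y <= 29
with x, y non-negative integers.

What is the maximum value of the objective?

54

The continuous relaxation peaks at (3.75, 3.5) with value 54.75; rounding to a feasible lattice point costs some objective.
(x,y)=(4,3) is feasible, giving 54.
(x,y)=(3,4) is feasible, giving 51.
(x,y)=(4,2) is feasible, giving 48.
(x,y)=(3,3) is feasible, giving 45.
The best lattice point is (4,3), giving 54.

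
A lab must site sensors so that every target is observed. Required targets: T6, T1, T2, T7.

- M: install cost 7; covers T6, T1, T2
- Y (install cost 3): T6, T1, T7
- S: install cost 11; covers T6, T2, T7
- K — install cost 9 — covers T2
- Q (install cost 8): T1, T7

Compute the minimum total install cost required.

10

Choose M and Y: together they cover T6, T1, T2, T7 — every target.
Total install cost: 7 + 3 = 10.
No cover costs less than 10.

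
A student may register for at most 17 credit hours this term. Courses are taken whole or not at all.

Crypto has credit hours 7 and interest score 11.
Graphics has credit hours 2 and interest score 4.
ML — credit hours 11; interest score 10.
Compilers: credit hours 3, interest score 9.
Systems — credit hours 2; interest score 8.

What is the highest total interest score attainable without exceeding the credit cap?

32

Crypto + Compilers + Systems: credit hours 7 + 3 + 2 = 12 ≤ 17, interest score 11 + 9 + 8 = 28.
Crypto + Graphics + Compilers + Systems: credit hours 7 + 2 + 3 + 2 = 14 ≤ 17, interest score 11 + 4 + 9 + 8 = 32.
Best is Crypto, Graphics, Compilers, and Systems with total interest score 32.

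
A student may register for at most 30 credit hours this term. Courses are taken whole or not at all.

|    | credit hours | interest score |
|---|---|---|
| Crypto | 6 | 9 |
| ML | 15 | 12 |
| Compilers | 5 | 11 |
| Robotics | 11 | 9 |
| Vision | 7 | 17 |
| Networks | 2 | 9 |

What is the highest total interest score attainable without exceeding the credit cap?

This is an integer program with binary decision variables.
Crypto + Compilers + Vision + Networks: credit hours 6 + 5 + 7 + 2 = 20 ≤ 30, interest score 9 + 11 + 17 + 9 = 46.
Crypto + ML + Vision + Networks: credit hours 6 + 15 + 7 + 2 = 30 ≤ 30, interest score 9 + 12 + 17 + 9 = 47.
ML + Compilers + Vision + Networks: credit hours 15 + 5 + 7 + 2 = 29 ≤ 30, interest score 12 + 11 + 17 + 9 = 49.
Best is ML, Compilers, Vision, and Networks with total interest score 49.

49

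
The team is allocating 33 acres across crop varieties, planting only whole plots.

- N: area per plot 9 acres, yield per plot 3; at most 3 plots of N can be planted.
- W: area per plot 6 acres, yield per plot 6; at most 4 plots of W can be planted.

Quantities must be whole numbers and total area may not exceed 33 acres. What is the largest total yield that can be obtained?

27

This is a bounded integer knapsack.
1×N and 4×W: area 33 ≤ 33, yield 1·3 + 4·6 = 27.
4×W: area 24 ≤ 33, yield 4·6 = 24.
Best is 27.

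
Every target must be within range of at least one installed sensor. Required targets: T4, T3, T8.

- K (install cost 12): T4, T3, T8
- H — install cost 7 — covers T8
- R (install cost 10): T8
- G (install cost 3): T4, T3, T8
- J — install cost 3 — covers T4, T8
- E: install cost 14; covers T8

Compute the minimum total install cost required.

This is a weighted set-cover instance.
G alone covers T4, T3, T8 — every target.
Total install cost: 3.
No cover costs less than 3.

3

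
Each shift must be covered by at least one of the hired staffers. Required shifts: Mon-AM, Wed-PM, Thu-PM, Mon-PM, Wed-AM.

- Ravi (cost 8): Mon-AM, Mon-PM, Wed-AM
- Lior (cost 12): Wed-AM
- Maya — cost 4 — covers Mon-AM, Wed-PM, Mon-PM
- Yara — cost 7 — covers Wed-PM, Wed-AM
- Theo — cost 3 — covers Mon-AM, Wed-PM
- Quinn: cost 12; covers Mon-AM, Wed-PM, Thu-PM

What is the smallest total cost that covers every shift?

20

This is an integer covering problem.
Choose Ravi and Quinn: together they cover Mon-AM, Wed-PM, Thu-PM, Mon-PM, Wed-AM — every shift.
Total cost: 8 + 12 = 20.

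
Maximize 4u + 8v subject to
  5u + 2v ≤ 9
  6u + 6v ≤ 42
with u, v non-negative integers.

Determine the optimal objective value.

32

The continuous relaxation peaks at (0, 4.5) with value 36.00; rounding to a feasible lattice point costs some objective.
(u,v)=(0,4): 5·0+2·4=8≤9, 6·0+6·4=24≤42, objective 32.
(u,v)=(0,3): 5·0+2·3=6≤9, 6·0+6·3=18≤42, objective 24.
Maximum is 32 at (u,v)=(0,4).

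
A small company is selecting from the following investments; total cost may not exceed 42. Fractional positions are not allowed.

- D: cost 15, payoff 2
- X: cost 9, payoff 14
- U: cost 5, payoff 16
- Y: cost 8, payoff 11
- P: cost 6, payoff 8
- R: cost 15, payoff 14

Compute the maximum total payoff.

55

Take X, U, Y, and R: cost 9 + 5 + 8 + 15 = 37 ≤ 42, payoff 14 + 16 + 11 + 14 = 55.
No other feasible combination does better.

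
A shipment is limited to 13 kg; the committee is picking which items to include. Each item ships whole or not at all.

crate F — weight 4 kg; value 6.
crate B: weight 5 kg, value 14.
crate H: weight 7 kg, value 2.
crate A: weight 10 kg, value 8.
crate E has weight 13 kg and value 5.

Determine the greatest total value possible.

Take crate F and crate B: weight 4 + 5 = 9 ≤ 13, value 6 + 14 = 20.
No other feasible combination does better.

20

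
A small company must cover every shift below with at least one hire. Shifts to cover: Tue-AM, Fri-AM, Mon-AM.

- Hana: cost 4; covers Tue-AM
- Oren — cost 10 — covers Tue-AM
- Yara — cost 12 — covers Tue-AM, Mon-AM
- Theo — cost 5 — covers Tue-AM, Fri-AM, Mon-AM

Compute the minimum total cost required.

5

Theo alone covers Tue-AM, Fri-AM, Mon-AM — every shift.
Total cost: 5.
No cover costs less than 5.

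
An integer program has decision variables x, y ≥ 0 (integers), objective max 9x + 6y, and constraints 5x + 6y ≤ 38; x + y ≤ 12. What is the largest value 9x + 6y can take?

Relaxing integrality, the LP optimum is 68.40 at (x,y) = (7.6, 0), which is not an integer point.
(x,y)=(7,0): 5·7+6·0=35≤38, 1·7+1·0=7≤12, objective 63.
(x,y)=(6,1): 5·6+6·1=36≤38, 1·6+1·1=7≤12, objective 60.
(x,y)=(6,0): 5·6+6·0=30≤38, 1·6+1·0=6≤12, objective 54.
Maximum is 63 at (x,y)=(7,0).

63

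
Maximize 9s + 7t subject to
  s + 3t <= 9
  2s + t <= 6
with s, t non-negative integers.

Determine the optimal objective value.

32

Relaxing integrality, the LP optimum is 33.00 at (s,t) = (1.8, 2.4), which is not an integer point.
(s,t)=(2,2): 1·2+3·2=8≤9, 2·2+1·2=6≤6, objective 32.
(s,t)=(2,1): 1·2+3·1=5≤9, 2·2+1·1=5≤6, objective 25.
(s,t)=(1,2): 1·1+3·2=7≤9, 2·1+1·2=4≤6, objective 23.
(s,t)=(0,3): 1·0+3·3=9≤9, 2·0+1·3=3≤6, objective 21.
Maximum is 32 at (s,t)=(2,2).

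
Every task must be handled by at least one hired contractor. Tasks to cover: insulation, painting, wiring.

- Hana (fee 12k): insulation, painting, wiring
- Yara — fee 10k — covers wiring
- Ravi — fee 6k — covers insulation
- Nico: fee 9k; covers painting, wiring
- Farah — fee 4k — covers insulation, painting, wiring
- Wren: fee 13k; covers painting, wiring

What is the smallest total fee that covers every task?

This is a weighted set-cover instance.
Farah alone covers insulation, painting, wiring — every task.
Total fee: 4.

4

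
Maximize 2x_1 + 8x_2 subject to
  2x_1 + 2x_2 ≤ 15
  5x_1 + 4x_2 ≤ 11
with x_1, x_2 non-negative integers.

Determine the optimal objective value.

The continuous relaxation peaks at (0, 2.75) with value 22.00; rounding to a feasible lattice point costs some objective.
(x_1,x_2)=(0,2) is feasible, giving 16.
(x_1,x_2)=(1,1) is feasible, giving 10.
(x_1,x_2)=(0,1) is feasible, giving 8.
Maximum is 16 at (x_1,x_2)=(0,2).

16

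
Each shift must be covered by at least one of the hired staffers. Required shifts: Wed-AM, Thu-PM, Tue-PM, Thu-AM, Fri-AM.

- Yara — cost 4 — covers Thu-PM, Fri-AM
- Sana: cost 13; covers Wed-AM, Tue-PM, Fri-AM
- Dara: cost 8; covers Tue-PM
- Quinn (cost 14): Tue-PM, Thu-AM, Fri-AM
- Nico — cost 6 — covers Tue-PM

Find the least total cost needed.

31

The greedy cost-per-new-shift heuristic would pick Yara, Nico, Sana, and Quinn for 37, but a cheaper cover exists.
Choose Yara, Sana, and Quinn: together they cover Wed-AM, Thu-PM, Tue-PM, Thu-AM, Fri-AM — every shift.
Total cost: 4 + 13 + 14 = 31.
No cover costs less than 31.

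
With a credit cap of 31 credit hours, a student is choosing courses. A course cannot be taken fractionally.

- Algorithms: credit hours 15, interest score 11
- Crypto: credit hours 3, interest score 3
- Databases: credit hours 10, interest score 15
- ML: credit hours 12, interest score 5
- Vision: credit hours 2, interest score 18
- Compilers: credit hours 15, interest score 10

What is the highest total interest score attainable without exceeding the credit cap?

47

Take Algorithms, Crypto, Databases, and Vision: credit hours 15 + 3 + 10 + 2 = 30 ≤ 31, interest score 11 + 3 + 15 + 18 = 47.
No other feasible combination does better.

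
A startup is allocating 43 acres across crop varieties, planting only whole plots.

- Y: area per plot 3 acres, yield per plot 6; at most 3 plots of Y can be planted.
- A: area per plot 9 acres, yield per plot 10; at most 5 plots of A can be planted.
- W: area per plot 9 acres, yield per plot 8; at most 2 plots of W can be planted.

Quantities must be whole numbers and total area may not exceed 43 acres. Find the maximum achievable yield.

Y has the best ratio (6/3); taking only Y gives at most 3×6 = 18 (stopped by the supply cap of 3).
Mixing does better — 2×Y and 4×A: area 42 ≤ 43, yield 2·6 + 4·10 = 52.

52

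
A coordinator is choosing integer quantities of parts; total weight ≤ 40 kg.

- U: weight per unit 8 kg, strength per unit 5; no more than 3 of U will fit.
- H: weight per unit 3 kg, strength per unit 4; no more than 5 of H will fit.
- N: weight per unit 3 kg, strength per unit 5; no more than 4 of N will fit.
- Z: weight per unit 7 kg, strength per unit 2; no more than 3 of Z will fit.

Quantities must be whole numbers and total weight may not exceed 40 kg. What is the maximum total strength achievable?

46

Take 2×U, 4×H, and 4×N: weight 40 ≤ 40, strength 2·5 + 4·4 + 4·5 = 46.
N has the best ratio (5/3) and is taken to its limit of 4; remaining capacity is filled optimally with the others.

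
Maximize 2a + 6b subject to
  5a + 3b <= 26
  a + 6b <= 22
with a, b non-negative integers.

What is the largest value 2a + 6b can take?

(a,b)=(3,3) is feasible, giving 24.
(a,b)=(2,3) is feasible, giving 22.
(a,b)=(4,2) is feasible, giving 20.
The best lattice point is (3,3), giving 24.

24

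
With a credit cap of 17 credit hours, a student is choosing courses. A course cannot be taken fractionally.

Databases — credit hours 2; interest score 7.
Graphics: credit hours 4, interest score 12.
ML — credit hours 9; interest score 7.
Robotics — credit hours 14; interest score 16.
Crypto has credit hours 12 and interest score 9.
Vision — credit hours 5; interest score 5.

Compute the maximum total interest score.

Take Databases, Graphics, and ML: credit hours 2 + 4 + 9 = 15 ≤ 17, interest score 7 + 12 + 7 = 26.
No other feasible combination does better.

26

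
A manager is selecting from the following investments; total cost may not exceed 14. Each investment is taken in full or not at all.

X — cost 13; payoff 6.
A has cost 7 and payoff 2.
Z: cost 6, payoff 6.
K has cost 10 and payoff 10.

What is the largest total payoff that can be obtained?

This is a 0-1 knapsack instance.
Allowing fractional choices, the relaxed optimum would be about 14.0, but investments are indivisible.
A + Z: cost 7 + 6 = 13 ≤ 14, payoff 2 + 6 = 8.
K: cost 10 ≤ 14, payoff 10.
Best is K with total payoff 10.

10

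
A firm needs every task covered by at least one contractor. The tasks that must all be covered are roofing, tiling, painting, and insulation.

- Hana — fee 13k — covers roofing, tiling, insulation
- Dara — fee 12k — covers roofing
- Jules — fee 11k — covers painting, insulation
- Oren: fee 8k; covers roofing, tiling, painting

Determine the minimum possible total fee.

This is an integer covering problem.
Choose Jules and Oren: together they cover roofing, tiling, painting, insulation — every task.
Total fee: 11 + 8 = 19.
No cover costs less than 19.

19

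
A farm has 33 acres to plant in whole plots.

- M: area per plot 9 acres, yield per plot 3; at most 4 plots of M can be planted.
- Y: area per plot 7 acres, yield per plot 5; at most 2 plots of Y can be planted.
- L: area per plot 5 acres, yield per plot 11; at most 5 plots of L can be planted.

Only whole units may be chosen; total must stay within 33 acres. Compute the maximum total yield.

60

L has the best ratio (11/5); taking only L gives at most 5×11 = 55 (stopped by the supply cap of 5).
Mixing does better — 1×Y and 5×L: area 32 ≤ 33, yield 1·5 + 5·11 = 60.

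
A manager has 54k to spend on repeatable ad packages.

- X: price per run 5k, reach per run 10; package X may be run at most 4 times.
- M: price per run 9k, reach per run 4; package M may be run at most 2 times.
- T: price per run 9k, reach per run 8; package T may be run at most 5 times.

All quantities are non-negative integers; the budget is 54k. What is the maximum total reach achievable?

64

3×X and 4×T: price 51 ≤ 54, reach 3·10 + 4·8 = 62.
4×X and 3×T: price 47 ≤ 54, reach 4·10 + 3·8 = 64.
Best is 64.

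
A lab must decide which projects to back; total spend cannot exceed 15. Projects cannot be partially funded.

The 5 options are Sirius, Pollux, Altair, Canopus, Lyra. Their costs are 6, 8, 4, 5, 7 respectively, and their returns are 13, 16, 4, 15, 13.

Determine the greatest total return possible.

32

Treat it as a binary knapsack problem.
Allowing fractional choices, the relaxed optimum would be about 36.0, but projects are indivisible.
Sirius + Altair + Canopus: cost 6 + 4 + 5 = 15 ≤ 15, return 13 + 4 + 15 = 32.
Pollux + Canopus: cost 8 + 5 = 13 ≤ 15, return 16 + 15 = 31.
Best is Sirius, Altair, and Canopus with total return 32.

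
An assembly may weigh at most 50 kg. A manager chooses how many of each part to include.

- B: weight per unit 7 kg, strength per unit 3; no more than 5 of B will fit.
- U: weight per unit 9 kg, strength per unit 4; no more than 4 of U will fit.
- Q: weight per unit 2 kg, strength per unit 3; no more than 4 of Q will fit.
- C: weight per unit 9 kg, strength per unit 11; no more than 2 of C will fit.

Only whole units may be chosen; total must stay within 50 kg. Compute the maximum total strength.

Q has the best ratio (3/2); taking only Q gives at most 4×3 = 12 (stopped by the supply cap of 4).
Mixing does better — 2×B, 1×U, 4×Q, and 2×C: weight 49 ≤ 50, strength 2·3 + 1·4 + 4·3 + 2·11 = 44.

44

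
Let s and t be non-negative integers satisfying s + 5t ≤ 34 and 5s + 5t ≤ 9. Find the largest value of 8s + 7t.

8

The continuous relaxation peaks at (1.8, 0) with value 14.40; rounding to a feasible lattice point costs some objective.
(s,t)=(1,0) is feasible, giving 8.
(s,t)=(0,1) is feasible, giving 7.
(s,t)=(0,0) is feasible, giving 0.
Maximum is 8 at (s,t)=(1,0).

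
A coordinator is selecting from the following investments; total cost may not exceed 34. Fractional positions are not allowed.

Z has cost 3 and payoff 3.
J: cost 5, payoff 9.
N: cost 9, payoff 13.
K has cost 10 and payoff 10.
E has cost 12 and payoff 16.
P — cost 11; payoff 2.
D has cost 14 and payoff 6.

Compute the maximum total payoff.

Allowing fractional choices, the relaxed optimum would be about 46.0, but investments are indivisible.
Z + N + K + E: cost 3 + 9 + 10 + 12 = 34 ≤ 34, payoff 3 + 13 + 10 + 16 = 42.
N + K + E: cost 9 + 10 + 12 = 31 ≤ 34, payoff 13 + 10 + 16 = 39.
Z + J + N + E: cost 3 + 5 + 9 + 12 = 29 ≤ 34, payoff 3 + 9 + 13 + 16 = 41.
Best is Z, N, K, and E with total payoff 42.

42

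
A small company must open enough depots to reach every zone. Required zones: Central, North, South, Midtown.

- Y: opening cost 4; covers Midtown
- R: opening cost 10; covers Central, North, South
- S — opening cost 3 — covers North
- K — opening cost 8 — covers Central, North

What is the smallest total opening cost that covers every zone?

14

The greedy cost-per-new-zone heuristic would pick S, Y, and R for 17, but a cheaper cover exists.
Choose Y and R: together they cover Central, North, South, Midtown — every zone.
Total opening cost: 4 + 10 = 14.
No cover costs less than 14.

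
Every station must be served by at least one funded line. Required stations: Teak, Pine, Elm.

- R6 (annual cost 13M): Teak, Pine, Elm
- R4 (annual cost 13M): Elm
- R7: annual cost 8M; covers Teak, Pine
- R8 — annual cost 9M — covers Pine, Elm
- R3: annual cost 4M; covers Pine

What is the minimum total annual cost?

The greedy cost-per-new-station heuristic would pick R7 and R8 for 17, but a cheaper cover exists.
R6 alone covers Teak, Pine, Elm — every station.
Total annual cost: 13.
No cover costs less than 13.

13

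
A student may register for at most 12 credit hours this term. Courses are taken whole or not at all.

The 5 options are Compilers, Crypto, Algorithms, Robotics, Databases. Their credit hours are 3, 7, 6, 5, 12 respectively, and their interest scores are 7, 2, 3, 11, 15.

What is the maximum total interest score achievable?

Compilers + Robotics: credit hours 3 + 5 = 8 ≤ 12, interest score 7 + 11 = 18.
Algorithms + Robotics: credit hours 6 + 5 = 11 ≤ 12, interest score 3 + 11 = 14.
Databases: credit hours 12 ≤ 12, interest score 15.
Best is Compilers and Robotics with total interest score 18.

18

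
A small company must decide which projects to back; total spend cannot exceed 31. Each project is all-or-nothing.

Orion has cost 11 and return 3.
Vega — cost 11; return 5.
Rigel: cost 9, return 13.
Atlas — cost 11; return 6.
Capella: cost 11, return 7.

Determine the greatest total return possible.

26

Rigel + Atlas + Capella: cost 9 + 11 + 11 = 31 ≤ 31, return 13 + 6 + 7 = 26.
Vega + Rigel + Capella: cost 11 + 9 + 11 = 31 ≤ 31, return 5 + 13 + 7 = 25.
Best is Rigel, Atlas, and Capella with total return 26.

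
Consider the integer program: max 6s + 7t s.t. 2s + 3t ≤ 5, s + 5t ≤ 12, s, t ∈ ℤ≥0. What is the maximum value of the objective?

(s,t)=(1,1): 2·1+3·1=5≤5, 1·1+5·1=6≤12, objective 13.
(s,t)=(2,0): 2·2+3·0=4≤5, 1·2+5·0=2≤12, objective 12.
(s,t)=(0,1): 2·0+3·1=3≤5, 1·0+5·1=5≤12, objective 7.
Maximum is 13 at (s,t)=(1,1).

13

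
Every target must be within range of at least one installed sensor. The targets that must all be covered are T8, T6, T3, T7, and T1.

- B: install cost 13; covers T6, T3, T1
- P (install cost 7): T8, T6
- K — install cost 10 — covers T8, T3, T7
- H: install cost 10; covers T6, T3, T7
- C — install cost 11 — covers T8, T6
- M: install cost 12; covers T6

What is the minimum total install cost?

23

Choose B and K: together they cover T8, T6, T3, T7, T1 — every target.
Total install cost: 13 + 10 = 23.
No cover costs less than 23.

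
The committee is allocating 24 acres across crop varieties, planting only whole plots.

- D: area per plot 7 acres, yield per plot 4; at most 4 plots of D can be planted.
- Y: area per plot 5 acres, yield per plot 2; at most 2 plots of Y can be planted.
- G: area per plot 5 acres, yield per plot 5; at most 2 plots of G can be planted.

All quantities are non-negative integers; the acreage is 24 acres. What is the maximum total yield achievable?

18

This is a bounded integer knapsack.
1×D, 1×Y, and 2×G: area 22 ≤ 24, yield 1·4 + 1·2 + 2·5 = 16.
2×D and 2×G: area 24 ≤ 24, yield 2·4 + 2·5 = 18.
Best is 18.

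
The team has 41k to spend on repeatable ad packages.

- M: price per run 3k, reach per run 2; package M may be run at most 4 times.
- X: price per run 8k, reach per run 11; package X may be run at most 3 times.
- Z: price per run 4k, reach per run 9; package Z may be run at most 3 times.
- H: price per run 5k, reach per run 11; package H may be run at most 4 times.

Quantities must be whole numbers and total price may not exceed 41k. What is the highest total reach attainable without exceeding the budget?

3×M, 3×Z, and 4×H: price 41 ≤ 41, reach 3·2 + 3·9 + 4·11 = 77.
1×X, 3×Z, and 4×H: price 40 ≤ 41, reach 1·11 + 3·9 + 4·11 = 82.
Best is 82.

82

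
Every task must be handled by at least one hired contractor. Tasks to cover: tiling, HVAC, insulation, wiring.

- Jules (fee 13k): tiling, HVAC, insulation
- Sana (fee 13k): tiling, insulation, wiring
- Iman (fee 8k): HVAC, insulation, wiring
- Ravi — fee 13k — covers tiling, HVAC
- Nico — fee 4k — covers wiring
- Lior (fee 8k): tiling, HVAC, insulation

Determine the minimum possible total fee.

12

The greedy cost-per-new-task heuristic would pick Iman and Lior for 16, but a cheaper cover exists.
Choose Nico and Lior: together they cover tiling, HVAC, insulation, wiring — every task.
Total fee: 4 + 8 = 12.
No cover costs less than 12.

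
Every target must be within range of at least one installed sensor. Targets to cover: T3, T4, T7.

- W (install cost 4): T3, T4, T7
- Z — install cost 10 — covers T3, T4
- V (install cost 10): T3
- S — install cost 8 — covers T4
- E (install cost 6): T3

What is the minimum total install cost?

4

W alone covers T3, T4, T7 — every target.
Total install cost: 4.
No cover costs less than 4.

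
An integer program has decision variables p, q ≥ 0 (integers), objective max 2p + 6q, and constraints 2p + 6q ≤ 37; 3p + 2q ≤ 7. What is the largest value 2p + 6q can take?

18

The continuous relaxation peaks at (0, 3.5) with value 21.00; rounding to a feasible lattice point costs some objective.
(p,q)=(0,3): 2·0+6·3=18≤37, 3·0+2·3=6≤7, objective 18.
(p,q)=(1,2): 2·1+6·2=14≤37, 3·1+2·2=7≤7, objective 14.
Maximum is 18 at (p,q)=(0,3).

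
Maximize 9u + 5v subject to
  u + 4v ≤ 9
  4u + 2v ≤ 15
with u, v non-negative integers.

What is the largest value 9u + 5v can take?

32

(u,v)=(3,1): 1·3+4·1=7≤9, 4·3+2·1=14≤15, objective 32.
(u,v)=(3,0): 1·3+4·0=3≤9, 4·3+2·0=12≤15, objective 27.
Maximum is 32 at (u,v)=(3,1).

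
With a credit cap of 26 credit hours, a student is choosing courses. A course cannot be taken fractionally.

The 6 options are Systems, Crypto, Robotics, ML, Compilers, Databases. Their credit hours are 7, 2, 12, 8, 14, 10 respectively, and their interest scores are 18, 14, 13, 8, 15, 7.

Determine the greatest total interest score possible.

47

Take Systems, Crypto, and Compilers: credit hours 7 + 2 + 14 = 23 ≤ 26, interest score 18 + 14 + 15 = 47.
No other feasible combination does better.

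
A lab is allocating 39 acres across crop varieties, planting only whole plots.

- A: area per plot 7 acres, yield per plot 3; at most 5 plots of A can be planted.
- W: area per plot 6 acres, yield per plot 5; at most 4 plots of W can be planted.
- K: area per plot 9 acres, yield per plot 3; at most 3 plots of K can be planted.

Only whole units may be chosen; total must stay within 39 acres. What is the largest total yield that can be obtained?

3×A and 3×W: area 39 ≤ 39, yield 3·3 + 3·5 = 24.
2×A and 4×W: area 38 ≤ 39, yield 2·3 + 4·5 = 26.
Best is 26.

26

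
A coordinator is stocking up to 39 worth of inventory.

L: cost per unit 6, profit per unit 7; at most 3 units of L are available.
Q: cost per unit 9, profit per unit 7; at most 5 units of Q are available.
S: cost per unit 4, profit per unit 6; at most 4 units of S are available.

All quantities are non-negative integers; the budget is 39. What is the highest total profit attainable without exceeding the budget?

S has the best ratio (6/4); taking only S gives at most 4×6 = 24 (stopped by the supply cap of 4).
Mixing does better — 3×L, 1×Q, and 3×S: cost 39 ≤ 39, profit 3·7 + 1·7 + 3·6 = 46.

46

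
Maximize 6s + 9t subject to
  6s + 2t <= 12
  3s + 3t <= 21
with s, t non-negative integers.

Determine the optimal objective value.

54

(s,t)=(0,6): 6·0+2·6=12≤12, 3·0+3·6=18≤21, objective 54.
(s,t)=(0,5): 6·0+2·5=10≤12, 3·0+3·5=15≤21, objective 45.
Maximum is 54 at (s,t)=(0,6).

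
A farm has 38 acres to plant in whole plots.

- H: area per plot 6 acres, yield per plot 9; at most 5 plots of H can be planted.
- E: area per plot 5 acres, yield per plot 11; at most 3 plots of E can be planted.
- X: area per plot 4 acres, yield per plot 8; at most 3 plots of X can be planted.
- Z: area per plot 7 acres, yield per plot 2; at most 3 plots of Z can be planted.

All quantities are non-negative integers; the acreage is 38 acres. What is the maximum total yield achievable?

68

E has the best ratio (11/5); taking only E gives at most 3×11 = 33 (stopped by the supply cap of 3).
Mixing does better — 3×H, 3×E, and 1×X: area 37 ≤ 38, yield 3·9 + 3·11 + 1·8 = 68.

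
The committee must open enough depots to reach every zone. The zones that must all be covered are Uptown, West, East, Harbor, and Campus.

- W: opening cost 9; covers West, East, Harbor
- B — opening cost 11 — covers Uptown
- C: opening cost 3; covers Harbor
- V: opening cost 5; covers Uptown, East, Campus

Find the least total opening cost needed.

14

The greedy cost-per-new-zone heuristic would pick V, C, and W for 17, but a cheaper cover exists.
Choose W and V: together they cover Uptown, West, East, Harbor, Campus — every zone.
Total opening cost: 9 + 5 = 14.
No cover costs less than 14.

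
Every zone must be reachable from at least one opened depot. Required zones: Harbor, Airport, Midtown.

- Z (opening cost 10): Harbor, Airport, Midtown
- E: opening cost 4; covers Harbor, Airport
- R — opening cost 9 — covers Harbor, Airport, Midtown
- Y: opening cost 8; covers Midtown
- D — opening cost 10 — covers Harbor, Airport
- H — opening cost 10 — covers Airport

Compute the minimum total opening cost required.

9

This is an integer covering problem.
The greedy cost-per-new-zone heuristic would pick E and Y for 12, but a cheaper cover exists.
R alone covers Harbor, Airport, Midtown — every zone.
Total opening cost: 9.
No cover costs less than 9.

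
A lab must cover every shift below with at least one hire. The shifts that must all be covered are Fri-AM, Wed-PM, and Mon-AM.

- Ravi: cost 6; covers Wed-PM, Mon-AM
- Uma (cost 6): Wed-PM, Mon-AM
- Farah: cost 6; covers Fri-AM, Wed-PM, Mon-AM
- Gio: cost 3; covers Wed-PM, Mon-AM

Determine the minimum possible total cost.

This is a weighted set-cover instance.
The greedy cost-per-new-shift heuristic would pick Gio and Farah for 9, but a cheaper cover exists.
Farah alone covers Fri-AM, Wed-PM, Mon-AM — every shift.
Total cost: 6.
No cover costs less than 6.

6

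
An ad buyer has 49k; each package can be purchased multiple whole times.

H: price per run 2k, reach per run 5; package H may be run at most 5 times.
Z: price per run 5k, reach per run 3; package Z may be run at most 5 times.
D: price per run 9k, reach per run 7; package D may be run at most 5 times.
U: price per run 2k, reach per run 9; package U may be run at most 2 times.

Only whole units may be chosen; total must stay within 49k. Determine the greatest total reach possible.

U has the best ratio (9/2); taking only U gives at most 2×9 = 18 (stopped by the supply cap of 2).
Mixing does better — 5×H, 1×Z, 3×D, and 2×U: price 46 ≤ 49, reach 5·5 + 1·3 + 3·7 + 2·9 = 67.

67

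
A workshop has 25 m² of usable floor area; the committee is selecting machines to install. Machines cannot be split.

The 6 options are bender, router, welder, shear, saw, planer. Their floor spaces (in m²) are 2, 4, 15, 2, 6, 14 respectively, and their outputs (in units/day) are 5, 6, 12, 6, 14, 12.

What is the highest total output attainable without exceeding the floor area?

37

shear + saw + planer: floor space 2 + 6 + 14 = 22 ≤ 25, output 6 + 14 + 12 = 32.
bender + shear + saw + planer: floor space 2 + 2 + 6 + 14 = 24 ≤ 25, output 5 + 6 + 14 + 12 = 37.
bender + welder + shear + saw: floor space 2 + 15 + 2 + 6 = 25 ≤ 25, output 5 + 12 + 6 + 14 = 37.
The maximum output is 37; one optimal choice is bender, shear, saw, and planer.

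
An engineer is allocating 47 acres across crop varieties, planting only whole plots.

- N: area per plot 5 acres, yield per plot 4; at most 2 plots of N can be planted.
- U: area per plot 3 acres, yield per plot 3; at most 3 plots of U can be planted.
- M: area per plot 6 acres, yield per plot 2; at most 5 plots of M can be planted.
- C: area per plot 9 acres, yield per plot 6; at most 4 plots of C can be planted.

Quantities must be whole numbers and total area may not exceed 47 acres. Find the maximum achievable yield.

1×N, 2×U, and 4×C: area 47 ≤ 47, yield 1·4 + 2·3 + 4·6 = 34.
2×N, 3×U, and 3×C: area 46 ≤ 47, yield 2·4 + 3·3 + 3·6 = 35.
Best is 35.

35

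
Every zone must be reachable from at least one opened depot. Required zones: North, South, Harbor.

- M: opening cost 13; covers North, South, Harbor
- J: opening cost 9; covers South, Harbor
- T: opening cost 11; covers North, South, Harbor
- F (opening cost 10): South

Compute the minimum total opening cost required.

11

This is an integer covering problem.
T alone covers North, South, Harbor — every zone.
Total opening cost: 11.
No cover costs less than 11.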